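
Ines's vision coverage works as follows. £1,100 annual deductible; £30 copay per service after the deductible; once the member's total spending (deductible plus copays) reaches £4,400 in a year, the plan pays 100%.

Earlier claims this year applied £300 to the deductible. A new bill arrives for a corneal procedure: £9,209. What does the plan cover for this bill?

Remaining deductible: £1,100 − £300 = £800.
That leaves £9,209 − £800 = £8,409 for the copay.
Copay on this service: £30.
So the member owes £800 + £30 = £830 before any cap.
Year-to-date out-of-pocket becomes £300 + £830 = £1,130, still under the £4,400 maximum, so no cap applies.
The insurer covers the remainder: £9,209 − £830 = £8,379.

£8,379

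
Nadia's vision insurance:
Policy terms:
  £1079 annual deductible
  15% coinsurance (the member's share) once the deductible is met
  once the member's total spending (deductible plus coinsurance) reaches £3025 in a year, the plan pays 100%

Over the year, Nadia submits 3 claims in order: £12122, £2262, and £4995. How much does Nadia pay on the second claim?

£289.55

Claim 1 — £12122: £1079 to deductible, leaving £11043; coinsurance £11043 × 15% = £1656.45. Member owes £2735.45 (running OOP £2735.45).
Claim 2 — £2262: 15% coinsurance on £2262 = £339.30. Adding that to £2735.45 gives £3074.75, past the £3025 cap; member pays only £3025 − £2735.45 = £289.55.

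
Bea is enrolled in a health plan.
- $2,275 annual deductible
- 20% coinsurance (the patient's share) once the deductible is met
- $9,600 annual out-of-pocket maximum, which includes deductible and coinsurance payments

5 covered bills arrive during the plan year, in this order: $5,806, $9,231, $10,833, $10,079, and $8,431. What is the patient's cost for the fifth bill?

Claim 1 ($5,806): deductible takes $2,275, $3,531 remains; coinsurance $3,531 × 20% = $706.20. Patient pays $2,981.20; OOP now $2,981.20.
Claim 2 ($9,231): deductible met; 20% of $9,231 = $1,846.20. Patient owes $1,846.20 (running OOP $4,827.40).
Claim 3 ($10,833): 20% coinsurance on $10,833 = $2,166.60. Patient pays $2,166.60; OOP now $6,994.
Claim 4 ($10,079): 20% coinsurance on $10,079 = $2,015.80. Patient pays $2,015.80; OOP now $9,009.80.
Claim 5 ($8,431): deductible met; 20% of $8,431 = $1,686.20. Adding that to $9,009.80 gives $10,696, past the $9,600 cap; patient pays only $9,600 − $9,009.80 = $590.20.

$590.20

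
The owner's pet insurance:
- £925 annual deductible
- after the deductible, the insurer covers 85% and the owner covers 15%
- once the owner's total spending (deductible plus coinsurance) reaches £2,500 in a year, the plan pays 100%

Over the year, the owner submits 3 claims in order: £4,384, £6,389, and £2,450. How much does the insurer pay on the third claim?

£2,352.20

Claim 1 — £4,384: £925 to deductible, leaving £3,459; coinsurance £3,459 × 15% = £518.85. Owner pays £1,443.85; OOP now £1,443.85. Insurer: £4,384 − £1,443.85 = £2,940.15.
Claim 2 — £6,389: deductible met; 15% of £6,389 = £958.35. Owner owes £958.35 (running OOP £2,402.20). Plan pays £6,389 − £958.35 = £5,430.65.
Claim 3 — £2,450: deductible met; 15% of £2,450 = £367.50. That would push OOP to £2,769.70, over the £2,500 cap, so owner pays £2,500 − £2,402.20 = £97.80. Plan pays £2,450 − £97.80 = £2,352.20.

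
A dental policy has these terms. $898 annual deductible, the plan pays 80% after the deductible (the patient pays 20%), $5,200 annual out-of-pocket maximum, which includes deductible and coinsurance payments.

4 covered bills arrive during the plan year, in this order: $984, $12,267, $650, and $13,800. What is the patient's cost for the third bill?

#1 ($984): $898 to deductible, leaving $86; patient's 20% is $17.20. Patient pays $915.20; OOP now $915.20.
#2 ($12,267): 20% coinsurance on $12,267 = $2,453.40. Patient pays $2,453.40; OOP now $3,368.60.
#3 ($650): deductible already satisfied, so patient's share is 20% × $650 = $130. Patient pays $130; OOP now $3,498.60.

$130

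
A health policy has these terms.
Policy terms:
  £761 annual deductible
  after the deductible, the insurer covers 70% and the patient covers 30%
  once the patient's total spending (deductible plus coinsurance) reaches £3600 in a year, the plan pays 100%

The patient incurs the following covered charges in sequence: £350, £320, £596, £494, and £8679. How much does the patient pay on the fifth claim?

#1 (£350): entire amount goes to the deductible. Patient owes £350 (running OOP £350).
#2 (£320): entire amount goes to the deductible. Cost to patient: £320. OOP to date £670.
#3 (£596): deductible takes £91, £505 remains; coinsurance £505 × 30% = £151.50. Patient owes £242.50 (running OOP £912.50).
#4 (£494): deductible met; 30% of £494 = £148.20. Patient owes £148.20 (running OOP £1060.70).
#5 (£8679): deductible met; 30% of £8679 = £2603.70. That would push OOP to £3664.40, over the £3600 cap, so patient pays £3600 − £1060.70 = £2539.30.

£2539.30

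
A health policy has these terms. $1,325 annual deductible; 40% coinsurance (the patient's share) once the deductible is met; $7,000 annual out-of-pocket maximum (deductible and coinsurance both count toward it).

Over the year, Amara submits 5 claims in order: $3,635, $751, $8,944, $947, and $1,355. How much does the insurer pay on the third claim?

Claim 1 ($3,635): $1,325 to deductible, leaving $2,310; patient's 40% is $924. Patient pays $2,249; OOP now $2,249. Insurer: $3,635 − $2,249 = $1,386.
Claim 2 ($751): deductible met; 40% of $751 = $300.40. Cost to patient: $300.40. OOP to date $2,549.40. Plan pays $751 − $300.40 = $450.60.
Claim 3 ($8,944): deductible met; 40% of $8,944 = $3,577.60. Patient owes $3,577.60 (running OOP $6,127). Plan pays $8,944 − $3,577.60 = $5,366.40.

$5,366.40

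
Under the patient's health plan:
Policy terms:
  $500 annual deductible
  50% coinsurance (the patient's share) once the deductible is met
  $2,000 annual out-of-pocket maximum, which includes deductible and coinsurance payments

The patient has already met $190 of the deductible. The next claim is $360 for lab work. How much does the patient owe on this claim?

$190 of the $500 deductible is already met, leaving $310.
That leaves $360 − $310 = $50 for coinsurance.
Coinsurance: $50 × 50% = $25.
Patient responsibility before any cap: $310 + $25 = $335.
Year-to-date out-of-pocket becomes $190 + $335 = $525, still under the $2,000 maximum, so no cap applies.

$335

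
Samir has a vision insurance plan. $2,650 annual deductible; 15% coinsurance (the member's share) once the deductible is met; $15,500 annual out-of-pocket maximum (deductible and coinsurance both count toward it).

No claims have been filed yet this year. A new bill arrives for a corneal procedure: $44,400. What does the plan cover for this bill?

Nothing has been paid toward the $2,650 deductible, so the first $2,650 of this charge is applied there.
After the $2,650 deductible portion, $44,400 − $2,650 = $41,750 is subject to coinsurance.
Member's 15% share of $41,750 is $6,262.50.
That puts the member's cost at $2,650 + $6,262.50 = $8,912.50 before any cap.
Year-to-date out-of-pocket becomes $0 + $8,912.50 = $8,912.50, still under the $15,500 maximum, so no cap applies.
The plan picks up $44,400 − $8,912.50 = $35,487.50.

$35,487.50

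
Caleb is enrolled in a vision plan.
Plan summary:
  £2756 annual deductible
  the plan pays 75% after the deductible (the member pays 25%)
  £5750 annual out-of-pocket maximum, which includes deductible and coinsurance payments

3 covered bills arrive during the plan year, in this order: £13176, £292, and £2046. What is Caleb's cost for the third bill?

£316

Claim 1 — £13176: £2756 to deductible, leaving £10420; member's 25% is £2605. Member pays £5361; OOP now £5361.
Claim 2 — £292: 25% coinsurance on £292 = £73. Cost to member: £73. OOP to date £5434.
Claim 3 — £2046: deductible met; 25% of £2046 = £511.50. OOP would hit £5945.50 > £5750, so the cap limits the member to £5750 − £5434 = £316.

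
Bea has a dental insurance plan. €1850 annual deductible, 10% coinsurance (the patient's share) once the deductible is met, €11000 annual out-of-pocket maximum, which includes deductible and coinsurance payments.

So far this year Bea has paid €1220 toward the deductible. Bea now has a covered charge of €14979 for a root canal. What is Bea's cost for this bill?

€2064.90

Deductible still to meet: €1850 − €1220 = €630.
After the €630 deductible portion, €14979 − €630 = €14349 is subject to coinsurance.
Patient's 10% share of €14349 is €1434.90.
Patient responsibility before any cap: €630 + €1434.90 = €2064.90.
Cumulative spending €1220 + €2064.90 = €3284.90 stays under the €11000 maximum.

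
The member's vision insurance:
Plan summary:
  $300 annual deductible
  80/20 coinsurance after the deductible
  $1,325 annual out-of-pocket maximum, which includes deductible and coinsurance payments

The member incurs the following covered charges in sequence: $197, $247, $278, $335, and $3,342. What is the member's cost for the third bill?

Claim 1 ($197): fully absorbed by the deductible. Member pays $197; OOP now $197.
Claim 2 ($247): $103 finishes the deductible; $144 goes to coinsurance; member's 20% is $28.80. Cost to member: $131.80. OOP to date $328.80.
Claim 3 ($278): deductible already satisfied, so member's share is 20% × $278 = $55.60. Member pays $55.60; OOP now $384.40.

$55.60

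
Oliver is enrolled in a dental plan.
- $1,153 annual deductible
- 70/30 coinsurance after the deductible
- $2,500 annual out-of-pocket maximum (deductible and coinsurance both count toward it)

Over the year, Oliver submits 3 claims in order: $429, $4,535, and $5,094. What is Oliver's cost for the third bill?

Claim 1 — $429: entire amount goes to the deductible. Patient pays $429; OOP now $429.
Claim 2 — $4,535: $724 to deductible, leaving $3,811; 30% of $3,811 = $1,143.30. Patient pays $1,867.30; OOP now $2,296.30.
Claim 3 — $5,094: deductible met; 30% of $5,094 = $1,528.20. That would push OOP to $3,824.50, over the $2,500 cap, so patient pays $2,500 − $2,296.30 = $203.70.

$203.70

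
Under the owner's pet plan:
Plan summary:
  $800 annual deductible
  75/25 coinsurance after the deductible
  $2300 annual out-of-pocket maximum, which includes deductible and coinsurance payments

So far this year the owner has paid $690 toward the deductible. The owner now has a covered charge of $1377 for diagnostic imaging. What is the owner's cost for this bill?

$426.75

$690 of the $800 deductible is already met, leaving $110.
After the $110 deductible portion, $1377 − $110 = $1267 is subject to coinsurance.
Coinsurance: $1267 × 25% = $316.75.
So the owner owes $110 + $316.75 = $426.75 before any cap.
Cumulative spending $690 + $426.75 = $1116.75 stays under the $2300 maximum.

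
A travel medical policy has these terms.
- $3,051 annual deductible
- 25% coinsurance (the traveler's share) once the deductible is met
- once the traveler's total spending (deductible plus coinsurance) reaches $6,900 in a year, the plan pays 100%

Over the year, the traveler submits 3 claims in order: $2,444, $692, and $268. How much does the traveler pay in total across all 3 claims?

Claim 1 ($2,444): fully absorbed by the deductible. Cost to traveler: $2,444. OOP to date $2,444.
Claim 2 ($692): $607 to deductible, leaving $85; coinsurance $85 × 25% = $21.25. Traveler pays $628.25; OOP now $3,072.25.
Claim 3 ($268): deductible already satisfied, so traveler's share is 25% × $268 = $67. Cost to traveler: $67. OOP to date $3,139.25.
Total paid by the traveler: $2,444 + $628.25 + $67 = $3,139.25.

$3,139.25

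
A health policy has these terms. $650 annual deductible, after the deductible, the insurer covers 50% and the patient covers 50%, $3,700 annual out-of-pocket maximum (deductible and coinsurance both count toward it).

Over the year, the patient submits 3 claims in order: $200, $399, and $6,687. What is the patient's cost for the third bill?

#1 ($200): all of it applies to the deductible. Patient owes $200 (running OOP $200).
#2 ($399): entire amount goes to the deductible. Cost to patient: $399. OOP to date $599.
#3 ($6,687): deductible takes $51, $6,636 remains; 50% of $6,636 = $3,318. Claim cost before the cap: $51 + $3,318 = $3,369. Adding that to $599 gives $3,968, past the $3,700 cap; patient pays only $3,700 − $599 = $3,101.

$3,101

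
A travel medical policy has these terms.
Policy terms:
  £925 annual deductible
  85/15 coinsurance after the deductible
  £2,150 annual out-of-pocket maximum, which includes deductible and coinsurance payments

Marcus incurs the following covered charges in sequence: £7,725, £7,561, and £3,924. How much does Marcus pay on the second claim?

Claim 1 (£7,725): £925 finishes the deductible; £6,800 goes to coinsurance; traveler's 15% is £1,020. Traveler pays £1,945; OOP now £1,945.
Claim 2 (£7,561): 15% coinsurance on £7,561 = £1,134.15. OOP would hit £3,079.15 > £2,150, so the cap limits the traveler to £2,150 − £1,945 = £205.

£205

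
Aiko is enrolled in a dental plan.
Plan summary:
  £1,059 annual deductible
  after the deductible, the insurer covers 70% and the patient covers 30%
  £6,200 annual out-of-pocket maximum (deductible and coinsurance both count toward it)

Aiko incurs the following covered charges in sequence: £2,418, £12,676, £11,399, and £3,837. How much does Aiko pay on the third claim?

£930.50

Bill 1, £2,418: deductible takes £1,059, £1,359 remains; patient's 30% is £407.70. Cost to patient: £1,466.70. OOP to date £1,466.70.
Bill 2, £12,676: deductible already satisfied, so patient's share is 30% × £12,676 = £3,802.80. Patient owes £3,802.80 (running OOP £5,269.50).
Bill 3, £11,399: deductible met; 30% of £11,399 = £3,419.70. Adding that to £5,269.50 gives £8,689.20, past the £6,200 cap; patient pays only £6,200 − £5,269.50 = £930.50.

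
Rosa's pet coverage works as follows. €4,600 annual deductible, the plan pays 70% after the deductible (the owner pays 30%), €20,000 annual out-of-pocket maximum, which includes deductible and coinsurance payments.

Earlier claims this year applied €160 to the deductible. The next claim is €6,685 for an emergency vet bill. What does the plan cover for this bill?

€160 of the €4,600 deductible is already met, leaving €4,440.
After the €4,440 deductible portion, €6,685 − €4,440 = €2,245 is subject to coinsurance.
Coinsurance: €2,245 × 30% = €673.50.
Owner responsibility before any cap: €4,440 + €673.50 = €5,113.50.
Total out-of-pocket so far would be €160 + €5,113.50 = €5,273.50, below the €20,000 cap — no reduction.
The insurer covers the remainder: €6,685 − €5,113.50 = €1,571.50.

€1,571.50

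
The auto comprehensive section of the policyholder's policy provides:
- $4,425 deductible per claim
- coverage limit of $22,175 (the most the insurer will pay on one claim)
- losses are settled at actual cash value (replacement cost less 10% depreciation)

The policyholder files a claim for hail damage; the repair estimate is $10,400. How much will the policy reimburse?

$4,935

At 10% depreciation, ACV = $10,400 − $1,040 = $9,360.
Less the $4,425 deductible: $9,360 − $4,425 = $4,935.
$4,935 ≤ $22,175, so the limit doesn't bind; insurer pays $4,935.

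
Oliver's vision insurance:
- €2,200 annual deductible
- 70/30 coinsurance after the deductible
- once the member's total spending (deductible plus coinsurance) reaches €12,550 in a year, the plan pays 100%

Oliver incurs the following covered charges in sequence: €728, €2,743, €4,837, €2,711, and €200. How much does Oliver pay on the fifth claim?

€60

Claim 1 (€728): entire amount goes to the deductible. Member owes €728 (running OOP €728).
Claim 2 (€2,743): €1,472 finishes the deductible; €1,271 goes to coinsurance; member's 30% is €381.30. Cost to member: €1,853.30. OOP to date €2,581.30.
Claim 3 (€4,837): deductible already satisfied, so member's share is 30% × €4,837 = €1,451.10. Cost to member: €1,451.10. OOP to date €4,032.40.
Claim 4 (€2,711): 30% coinsurance on €2,711 = €813.30. Member owes €813.30 (running OOP €4,845.70).
Claim 5 (€200): 30% coinsurance on €200 = €60. Member owes €60 (running OOP €4,905.70).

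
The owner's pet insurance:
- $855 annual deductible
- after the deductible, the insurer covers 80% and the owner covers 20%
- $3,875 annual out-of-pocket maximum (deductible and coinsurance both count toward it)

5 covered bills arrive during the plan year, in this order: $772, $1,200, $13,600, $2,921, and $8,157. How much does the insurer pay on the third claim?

$10,880

#1 ($772): fully absorbed by the deductible. Owner pays $772; OOP now $772. Plan pays $772 − $772 = $0.
#2 ($1,200): deductible takes $83, $1,117 remains; owner's 20% is $223.40. Cost to owner: $306.40. OOP to date $1,078.40. Plan pays $1,200 − $306.40 = $893.60.
#3 ($13,600): 20% coinsurance on $13,600 = $2,720. Owner pays $2,720; OOP now $3,798.40. Insurer: $13,600 − $2,720 = $10,880.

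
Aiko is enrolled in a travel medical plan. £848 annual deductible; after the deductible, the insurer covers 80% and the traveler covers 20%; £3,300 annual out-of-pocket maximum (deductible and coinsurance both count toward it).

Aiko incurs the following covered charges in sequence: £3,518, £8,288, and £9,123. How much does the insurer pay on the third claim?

£8,862.60

Bill 1, £3,518: deductible takes £848, £2,670 remains; coinsurance £2,670 × 20% = £534. Cost to traveler: £1,382. OOP to date £1,382. Insurer: £3,518 − £1,382 = £2,136.
Bill 2, £8,288: deductible met; 20% of £8,288 = £1,657.60. Traveler pays £1,657.60; OOP now £3,039.60. Plan pays £8,288 − £1,657.60 = £6,630.40.
Bill 3, £9,123: deductible met; 20% of £9,123 = £1,824.60. OOP would hit £4,864.20 > £3,300, so the cap limits the traveler to £3,300 − £3,039.60 = £260.40. Plan pays £9,123 − £260.40 = £8,862.60.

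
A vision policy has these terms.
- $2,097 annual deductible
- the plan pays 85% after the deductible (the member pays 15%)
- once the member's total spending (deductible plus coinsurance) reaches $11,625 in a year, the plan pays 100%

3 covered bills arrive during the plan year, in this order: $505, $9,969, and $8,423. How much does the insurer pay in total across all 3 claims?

$14,280

#1 ($505): entire amount goes to the deductible. Cost to member: $505. OOP to date $505. Insurer: $505 − $505 = $0.
#2 ($9,969): $1,592 to deductible, leaving $8,377; member's 15% is $1,256.55. Cost to member: $2,848.55. OOP to date $3,353.55. Insurer: $9,969 − $2,848.55 = $7,120.45.
#3 ($8,423): deductible already satisfied, so member's share is 15% × $8,423 = $1,263.45. Member owes $1,263.45 (running OOP $4,617). Insurer: $8,423 − $1,263.45 = $7,159.55.
Insurer total: $0 + $7,120.45 + $7,159.55 = $14,280.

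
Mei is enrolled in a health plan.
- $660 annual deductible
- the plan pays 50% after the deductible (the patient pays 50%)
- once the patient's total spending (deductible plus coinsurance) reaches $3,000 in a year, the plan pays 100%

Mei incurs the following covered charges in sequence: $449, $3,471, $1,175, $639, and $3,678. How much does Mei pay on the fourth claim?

$122.50

Claim 1 — $449: fully absorbed by the deductible. Patient pays $449; OOP now $449.
Claim 2 — $3,471: $211 finishes the deductible; $3,260 goes to coinsurance; patient's 50% is $1,630. Patient owes $1,841 (running OOP $2,290).
Claim 3 — $1,175: 50% coinsurance on $1,175 = $587.50. Patient pays $587.50; OOP now $2,877.50.
Claim 4 — $639: deductible met; 50% of $639 = $319.50. That would push OOP to $3,197, over the $3,000 cap, so patient pays $3,000 − $2,877.50 = $122.50.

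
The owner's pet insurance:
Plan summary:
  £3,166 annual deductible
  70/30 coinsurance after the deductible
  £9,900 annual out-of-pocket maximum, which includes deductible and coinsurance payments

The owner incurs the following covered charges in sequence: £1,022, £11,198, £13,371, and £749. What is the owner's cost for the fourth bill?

Bill 1, £1,022: all of it applies to the deductible. Cost to owner: £1,022. OOP to date £1,022.
Bill 2, £11,198: deductible takes £2,144, £9,054 remains; 30% of £9,054 = £2,716.20. Cost to owner: £4,860.20. OOP to date £5,882.20.
Bill 3, £13,371: deductible met; 30% of £13,371 = £4,011.30. Owner owes £4,011.30 (running OOP £9,893.50).
Bill 4, £749: deductible already satisfied, so owner's share is 30% × £749 = £224.70. OOP would hit £10,118.20 > £9,900, so the cap limits the owner to £9,900 − £9,893.50 = £6.50.

£6.50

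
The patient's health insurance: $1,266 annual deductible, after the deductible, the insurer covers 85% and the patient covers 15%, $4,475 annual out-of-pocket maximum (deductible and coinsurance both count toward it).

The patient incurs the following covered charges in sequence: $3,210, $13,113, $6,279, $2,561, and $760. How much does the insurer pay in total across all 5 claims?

Claim 1 ($3,210): deductible takes $1,266, $1,944 remains; 15% of $1,944 = $291.60. Patient owes $1,557.60 (running OOP $1,557.60). Plan pays $3,210 − $1,557.60 = $1,652.40.
Claim 2 ($13,113): 15% coinsurance on $13,113 = $1,966.95. Cost to patient: $1,966.95. OOP to date $3,524.55. Plan pays $13,113 − $1,966.95 = $11,146.05.
Claim 3 ($6,279): deductible already satisfied, so patient's share is 15% × $6,279 = $941.85. Cost to patient: $941.85. OOP to date $4,466.40. Insurer: $6,279 − $941.85 = $5,337.15.
Claim 4 ($2,561): deductible already satisfied, so patient's share is 15% × $2,561 = $384.15. OOP would hit $4,850.55 > $4,475, so the cap limits the patient to $4,475 − $4,466.40 = $8.60. Plan pays $2,561 − $8.60 = $2,552.40.
Claim 5 ($760): 15% coinsurance on $760 = $114. That would push OOP to $4,589, over the $4,475 cap, so patient pays $4,475 − $4,475 = $0. Insurer: $760 − $0 = $760.
Insurer total: $1,652.40 + $11,146.05 + $5,337.15 + $2,552.40 + $760 = $21,448.

$21,448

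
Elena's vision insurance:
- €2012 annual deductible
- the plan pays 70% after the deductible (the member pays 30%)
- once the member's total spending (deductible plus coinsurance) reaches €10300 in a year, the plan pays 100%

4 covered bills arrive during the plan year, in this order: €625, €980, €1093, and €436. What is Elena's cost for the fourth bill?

Claim 1 — €625: fully absorbed by the deductible. Cost to member: €625. OOP to date €625.
Claim 2 — €980: all of it applies to the deductible. Member owes €980 (running OOP €1605).
Claim 3 — €1093: €407 to deductible, leaving €686; member's 30% is €205.80. Member owes €612.80 (running OOP €2217.80).
Claim 4 — €436: 30% coinsurance on €436 = €130.80. Cost to member: €130.80. OOP to date €2348.60.

€130.80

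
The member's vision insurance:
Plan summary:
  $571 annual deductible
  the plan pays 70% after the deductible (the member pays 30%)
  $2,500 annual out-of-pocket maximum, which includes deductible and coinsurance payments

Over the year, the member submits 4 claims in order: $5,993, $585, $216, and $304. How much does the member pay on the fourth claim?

Claim 1 — $5,993: $571 to deductible, leaving $5,422; coinsurance $5,422 × 30% = $1,626.60. Member owes $2,197.60 (running OOP $2,197.60).
Claim 2 — $585: deductible met; 30% of $585 = $175.50. Member pays $175.50; OOP now $2,373.10.
Claim 3 — $216: deductible already satisfied, so member's share is 30% × $216 = $64.80. Member pays $64.80; OOP now $2,437.90.
Claim 4 — $304: 30% coinsurance on $304 = $91.20. OOP would hit $2,529.10 > $2,500, so the cap limits the member to $2,500 − $2,437.90 = $62.10.

$62.10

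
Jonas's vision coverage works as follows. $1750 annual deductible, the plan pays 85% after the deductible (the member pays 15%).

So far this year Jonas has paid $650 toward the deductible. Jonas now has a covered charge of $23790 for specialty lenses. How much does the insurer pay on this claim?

Deductible still to meet: $1750 − $650 = $1100.
After the $1100 deductible portion, $23790 − $1100 = $22690 is subject to coinsurance.
Member's 15% share of $22690 is $3403.50.
So the member owes $1100 + $3403.50 = $4503.50.
The insurer covers the remainder: $23790 − $4503.50 = $19286.50.

$19286.50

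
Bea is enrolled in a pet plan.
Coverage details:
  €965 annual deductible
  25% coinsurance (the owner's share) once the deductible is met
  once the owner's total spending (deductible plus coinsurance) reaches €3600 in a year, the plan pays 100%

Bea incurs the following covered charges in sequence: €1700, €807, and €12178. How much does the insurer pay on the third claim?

#1 (€1700): €965 finishes the deductible; €735 goes to coinsurance; owner's 25% is €183.75. Owner owes €1148.75 (running OOP €1148.75). Plan pays €1700 − €1148.75 = €551.25.
#2 (€807): deductible already satisfied, so owner's share is 25% × €807 = €201.75. Owner owes €201.75 (running OOP €1350.50). Insurer: €807 − €201.75 = €605.25.
#3 (€12178): deductible already satisfied, so owner's share is 25% × €12178 = €3044.50. OOP would hit €4395 > €3600, so the cap limits the owner to €3600 − €1350.50 = €2249.50. Plan pays €12178 − €2249.50 = €9928.50.

€9928.50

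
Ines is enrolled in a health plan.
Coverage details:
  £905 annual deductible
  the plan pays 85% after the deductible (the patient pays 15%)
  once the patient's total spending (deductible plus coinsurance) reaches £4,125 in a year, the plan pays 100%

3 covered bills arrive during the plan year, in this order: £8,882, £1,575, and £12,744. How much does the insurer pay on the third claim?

£10,956.80

Claim 1 (£8,882): deductible takes £905, £7,977 remains; coinsurance £7,977 × 15% = £1,196.55. Patient pays £2,101.55; OOP now £2,101.55. Plan pays £8,882 − £2,101.55 = £6,780.45.
Claim 2 (£1,575): deductible met; 15% of £1,575 = £236.25. Cost to patient: £236.25. OOP to date £2,337.80. Plan pays £1,575 − £236.25 = £1,338.75.
Claim 3 (£12,744): 15% coinsurance on £12,744 = £1,911.60. OOP would hit £4,249.40 > £4,125, so the cap limits the patient to £4,125 − £2,337.80 = £1,787.20. Plan pays £12,744 − £1,787.20 = £10,956.80.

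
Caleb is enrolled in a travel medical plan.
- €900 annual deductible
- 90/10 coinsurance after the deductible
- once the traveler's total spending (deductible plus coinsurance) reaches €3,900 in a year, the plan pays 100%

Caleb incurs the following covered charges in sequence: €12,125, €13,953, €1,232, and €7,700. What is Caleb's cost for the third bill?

Claim 1 (€12,125): €900 finishes the deductible; €11,225 goes to coinsurance; traveler's 10% is €1,122.50. Cost to traveler: €2,022.50. OOP to date €2,022.50.
Claim 2 (€13,953): deductible already satisfied, so traveler's share is 10% × €13,953 = €1,395.30. Traveler pays €1,395.30; OOP now €3,417.80.
Claim 3 (€1,232): deductible met; 10% of €1,232 = €123.20. Traveler pays €123.20; OOP now €3,541.

€123.20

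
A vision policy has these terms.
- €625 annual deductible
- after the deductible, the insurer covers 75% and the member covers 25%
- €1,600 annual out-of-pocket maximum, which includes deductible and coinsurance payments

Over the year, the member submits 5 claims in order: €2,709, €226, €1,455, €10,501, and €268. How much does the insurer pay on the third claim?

Claim 1 (€2,709): €625 finishes the deductible; €2,084 goes to coinsurance; 25% of €2,084 = €521. Cost to member: €1,146. OOP to date €1,146. Plan pays €2,709 − €1,146 = €1,563.
Claim 2 (€226): 25% coinsurance on €226 = €56.50. Member pays €56.50; OOP now €1,202.50. Insurer: €226 − €56.50 = €169.50.
Claim 3 (€1,455): deductible met; 25% of €1,455 = €363.75. Member pays €363.75; OOP now €1,566.25. Plan pays €1,455 − €363.75 = €1,091.25.

€1,091.25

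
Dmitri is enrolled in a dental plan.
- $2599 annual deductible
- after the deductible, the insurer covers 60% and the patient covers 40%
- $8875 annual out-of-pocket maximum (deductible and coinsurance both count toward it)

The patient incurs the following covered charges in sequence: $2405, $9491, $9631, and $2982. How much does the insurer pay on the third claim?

$7073.80

Bill 1, $2405: entire amount goes to the deductible. Patient owes $2405 (running OOP $2405). Plan pays $2405 − $2405 = $0.
Bill 2, $9491: $194 finishes the deductible; $9297 goes to coinsurance; patient's 40% is $3718.80. Patient owes $3912.80 (running OOP $6317.80). Plan pays $9491 − $3912.80 = $5578.20.
Bill 3, $9631: deductible met; 40% of $9631 = $3852.40. OOP would hit $10170.20 > $8875, so the cap limits the patient to $8875 − $6317.80 = $2557.20. Insurer: $9631 − $2557.20 = $7073.80.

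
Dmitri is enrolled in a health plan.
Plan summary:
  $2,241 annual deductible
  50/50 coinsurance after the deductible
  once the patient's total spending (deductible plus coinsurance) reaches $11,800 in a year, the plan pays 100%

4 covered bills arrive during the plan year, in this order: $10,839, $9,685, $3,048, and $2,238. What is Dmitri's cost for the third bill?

$417.50

Claim 1 — $10,839: deductible takes $2,241, $8,598 remains; coinsurance $8,598 × 50% = $4,299. Patient pays $6,540; OOP now $6,540.
Claim 2 — $9,685: deductible met; 50% of $9,685 = $4,842.50. Cost to patient: $4,842.50. OOP to date $11,382.50.
Claim 3 — $3,048: deductible already satisfied, so patient's share is 50% × $3,048 = $1,524. That would push OOP to $12,906.50, over the $11,800 cap, so patient pays $11,800 − $11,382.50 = $417.50.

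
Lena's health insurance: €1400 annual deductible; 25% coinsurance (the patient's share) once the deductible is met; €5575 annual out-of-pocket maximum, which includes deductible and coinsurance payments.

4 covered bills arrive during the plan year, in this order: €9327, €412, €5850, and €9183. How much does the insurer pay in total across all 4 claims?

Claim 1 — €9327: €1400 to deductible, leaving €7927; 25% of €7927 = €1981.75. Cost to patient: €3381.75. OOP to date €3381.75. Insurer: €9327 − €3381.75 = €5945.25.
Claim 2 — €412: deductible already satisfied, so patient's share is 25% × €412 = €103. Cost to patient: €103. OOP to date €3484.75. Insurer: €412 − €103 = €309.
Claim 3 — €5850: deductible met; 25% of €5850 = €1462.50. Cost to patient: €1462.50. OOP to date €4947.25. Plan pays €5850 − €1462.50 = €4387.50.
Claim 4 — €9183: deductible already satisfied, so patient's share is 25% × €9183 = €2295.75. Adding that to €4947.25 gives €7243, past the €5575 cap; patient pays only €5575 − €4947.25 = €627.75. Insurer: €9183 − €627.75 = €8555.25.
Insurer total: €5945.25 + €309 + €4387.50 + €8555.25 = €19197.

€19197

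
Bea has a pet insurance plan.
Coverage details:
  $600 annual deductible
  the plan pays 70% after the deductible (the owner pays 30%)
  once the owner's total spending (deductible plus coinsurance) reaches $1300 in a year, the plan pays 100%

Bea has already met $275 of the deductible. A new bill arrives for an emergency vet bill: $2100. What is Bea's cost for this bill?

Deductible still to meet: $600 − $275 = $325.
The remaining $1775 (= $2100 − $325) moves to coinsurance.
Owner's 30% share of $1775 is $532.50.
So the owner owes $325 + $532.50 = $857.50 before any cap.
Total out-of-pocket so far would be $275 + $857.50 = $1132.50, below the $1300 cap — no reduction.

$857.50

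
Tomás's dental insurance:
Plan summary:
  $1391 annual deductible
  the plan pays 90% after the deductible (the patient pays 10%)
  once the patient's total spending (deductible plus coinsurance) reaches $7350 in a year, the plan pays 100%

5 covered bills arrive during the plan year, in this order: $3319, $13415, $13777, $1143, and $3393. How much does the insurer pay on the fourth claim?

Claim 1 — $3319: $1391 to deductible, leaving $1928; patient's 10% is $192.80. Patient pays $1583.80; OOP now $1583.80. Insurer: $3319 − $1583.80 = $1735.20.
Claim 2 — $13415: 10% coinsurance on $13415 = $1341.50. Patient owes $1341.50 (running OOP $2925.30). Plan pays $13415 − $1341.50 = $12073.50.
Claim 3 — $13777: deductible already satisfied, so patient's share is 10% × $13777 = $1377.70. Cost to patient: $1377.70. OOP to date $4303. Plan pays $13777 − $1377.70 = $12399.30.
Claim 4 — $1143: deductible met; 10% of $1143 = $114.30. Patient owes $114.30 (running OOP $4417.30). Plan pays $1143 − $114.30 = $1028.70.

$1028.70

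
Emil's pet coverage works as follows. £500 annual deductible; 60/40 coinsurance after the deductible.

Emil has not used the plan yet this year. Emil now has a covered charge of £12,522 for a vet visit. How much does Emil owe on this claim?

£5,308.80

Nothing has been paid toward the £500 deductible, so the first £500 of this charge is applied there.
That leaves £12,522 − £500 = £12,022 for coinsurance.
40% of £12,022 = £4,808.80 falls to the owner.
That puts the owner's cost at £500 + £4,808.80 = £5,308.80.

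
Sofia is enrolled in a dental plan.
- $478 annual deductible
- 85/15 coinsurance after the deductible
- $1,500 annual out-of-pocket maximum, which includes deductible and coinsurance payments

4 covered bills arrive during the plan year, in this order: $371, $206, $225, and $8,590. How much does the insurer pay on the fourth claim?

$7,616.60

#1 ($371): entire amount goes to the deductible. Patient pays $371; OOP now $371. Insurer: $371 − $371 = $0.
#2 ($206): $107 finishes the deductible; $99 goes to coinsurance; patient's 15% is $14.85. Patient owes $121.85 (running OOP $492.85). Plan pays $206 − $121.85 = $84.15.
#3 ($225): deductible met; 15% of $225 = $33.75. Cost to patient: $33.75. OOP to date $526.60. Insurer: $225 − $33.75 = $191.25.
#4 ($8,590): 15% coinsurance on $8,590 = $1,288.50. OOP would hit $1,815.10 > $1,500, so the cap limits the patient to $1,500 − $526.60 = $973.40. Insurer: $8,590 − $973.40 = $7,616.60.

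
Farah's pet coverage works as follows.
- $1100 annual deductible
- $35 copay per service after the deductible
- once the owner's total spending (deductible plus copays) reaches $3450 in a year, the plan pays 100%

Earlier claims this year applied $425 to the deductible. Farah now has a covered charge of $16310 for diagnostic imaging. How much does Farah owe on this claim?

$710

Deductible still to meet: $1100 − $425 = $675.
The remaining $15635 (= $16310 − $675) moves to the copay.
Copay on this service: $35.
Owner responsibility before any cap: $675 + $35 = $710.
Total out-of-pocket so far would be $425 + $710 = $1135, below the $3450 cap — no reduction.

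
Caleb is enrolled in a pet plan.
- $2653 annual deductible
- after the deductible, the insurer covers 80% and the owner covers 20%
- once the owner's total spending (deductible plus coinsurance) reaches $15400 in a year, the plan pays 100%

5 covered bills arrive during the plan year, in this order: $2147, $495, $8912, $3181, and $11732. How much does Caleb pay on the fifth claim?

Claim 1 — $2147: entire amount goes to the deductible. Owner owes $2147 (running OOP $2147).
Claim 2 — $495: fully absorbed by the deductible. Owner pays $495; OOP now $2642.
Claim 3 — $8912: $11 to deductible, leaving $8901; 20% of $8901 = $1780.20. Owner owes $1791.20 (running OOP $4433.20).
Claim 4 — $3181: deductible already satisfied, so owner's share is 20% × $3181 = $636.20. Cost to owner: $636.20. OOP to date $5069.40.
Claim 5 — $11732: 20% coinsurance on $11732 = $2346.40. Owner owes $2346.40 (running OOP $7415.80).

$2346.40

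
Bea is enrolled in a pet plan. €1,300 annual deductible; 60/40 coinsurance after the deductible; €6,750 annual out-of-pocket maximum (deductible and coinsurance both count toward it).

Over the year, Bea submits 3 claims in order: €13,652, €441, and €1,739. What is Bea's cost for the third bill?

€332.80

Bill 1, €13,652: €1,300 to deductible, leaving €12,352; owner's 40% is €4,940.80. Cost to owner: €6,240.80. OOP to date €6,240.80.
Bill 2, €441: 40% coinsurance on €441 = €176.40. Owner owes €176.40 (running OOP €6,417.20).
Bill 3, €1,739: 40% coinsurance on €1,739 = €695.60. OOP would hit €7,112.80 > €6,750, so the cap limits the owner to €6,750 − €6,417.20 = €332.80.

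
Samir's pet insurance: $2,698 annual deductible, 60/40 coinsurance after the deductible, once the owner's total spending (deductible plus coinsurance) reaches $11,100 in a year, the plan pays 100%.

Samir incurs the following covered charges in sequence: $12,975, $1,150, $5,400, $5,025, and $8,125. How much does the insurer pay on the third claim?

Claim 1 ($12,975): deductible takes $2,698, $10,277 remains; coinsurance $10,277 × 40% = $4,110.80. Owner pays $6,808.80; OOP now $6,808.80. Insurer: $12,975 − $6,808.80 = $6,166.20.
Claim 2 ($1,150): deductible already satisfied, so owner's share is 40% × $1,150 = $460. Owner pays $460; OOP now $7,268.80. Insurer: $1,150 − $460 = $690.
Claim 3 ($5,400): deductible already satisfied, so owner's share is 40% × $5,400 = $2,160. Owner owes $2,160 (running OOP $9,428.80). Plan pays $5,400 − $2,160 = $3,240.

$3,240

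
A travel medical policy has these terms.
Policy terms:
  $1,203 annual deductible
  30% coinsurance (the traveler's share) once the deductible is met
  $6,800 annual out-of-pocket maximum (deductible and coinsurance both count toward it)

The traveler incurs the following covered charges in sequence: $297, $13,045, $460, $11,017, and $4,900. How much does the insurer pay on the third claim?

$322

Claim 1 ($297): all of it applies to the deductible. Traveler owes $297 (running OOP $297). Plan pays $297 − $297 = $0.
Claim 2 ($13,045): deductible takes $906, $12,139 remains; coinsurance $12,139 × 30% = $3,641.70. Traveler pays $4,547.70; OOP now $4,844.70. Insurer: $13,045 − $4,547.70 = $8,497.30.
Claim 3 ($460): deductible met; 30% of $460 = $138. Traveler pays $138; OOP now $4,982.70. Plan pays $460 − $138 = $322.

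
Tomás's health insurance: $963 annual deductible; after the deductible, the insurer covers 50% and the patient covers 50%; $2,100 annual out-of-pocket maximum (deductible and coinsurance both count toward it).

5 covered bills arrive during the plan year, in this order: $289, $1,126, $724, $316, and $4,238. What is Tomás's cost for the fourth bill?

Claim 1 — $289: fully absorbed by the deductible. Cost to patient: $289. OOP to date $289.
Claim 2 — $1,126: $674 finishes the deductible; $452 goes to coinsurance; patient's 50% is $226. Patient pays $900; OOP now $1,189.
Claim 3 — $724: deductible already satisfied, so patient's share is 50% × $724 = $362. Cost to patient: $362. OOP to date $1,551.
Claim 4 — $316: deductible met; 50% of $316 = $158. Patient owes $158 (running OOP $1,709).

$158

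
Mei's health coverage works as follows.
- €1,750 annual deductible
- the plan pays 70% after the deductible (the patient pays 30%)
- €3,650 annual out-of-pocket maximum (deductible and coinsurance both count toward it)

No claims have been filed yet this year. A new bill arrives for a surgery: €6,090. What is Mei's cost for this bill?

€3,052

The full €1,750 deductible is still open; €1,750 of this bill applies to it.
That leaves €6,090 − €1,750 = €4,340 for coinsurance.
30% of €4,340 = €1,302 falls to the patient.
That puts the patient's cost at €1,750 + €1,302 = €3,052 before any cap.
Year-to-date out-of-pocket becomes €0 + €3,052 = €3,052, still under the €3,650 maximum, so no cap applies.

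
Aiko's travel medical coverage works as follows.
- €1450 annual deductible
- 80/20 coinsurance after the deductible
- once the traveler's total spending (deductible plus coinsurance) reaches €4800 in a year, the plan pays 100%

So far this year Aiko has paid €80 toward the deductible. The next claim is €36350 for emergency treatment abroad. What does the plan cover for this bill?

€31630

Deductible still to meet: €1450 − €80 = €1370.
After the €1370 deductible portion, €36350 − €1370 = €34980 is subject to coinsurance.
20% of €34980 = €6996 falls to the traveler.
So the traveler owes €1370 + €6996 = €8366 before any cap.
Adding €8366 to the €80 already spent would give €8446, which exceeds the €4800 cap; the traveler pays just €4800 − €80 = €4720.
Insurer pays the balance: €36350 − €4720 = €31630.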